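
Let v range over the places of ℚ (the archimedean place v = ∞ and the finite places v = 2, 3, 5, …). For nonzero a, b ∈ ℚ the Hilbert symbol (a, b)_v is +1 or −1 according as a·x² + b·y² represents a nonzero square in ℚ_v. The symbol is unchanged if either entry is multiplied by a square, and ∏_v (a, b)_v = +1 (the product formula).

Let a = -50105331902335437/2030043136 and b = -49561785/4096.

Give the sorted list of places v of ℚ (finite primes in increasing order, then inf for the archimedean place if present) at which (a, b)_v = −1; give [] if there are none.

Mod squares: a ≡ -13, b ≡ -665. Check v ∈ {∞, 2, 3, 5, 7, 11, 13, 17, 19}.
v=13: a=13^5·(≡3), b=13^2·(≡2) mod 13; (3|13)=+1, (2|13)=-1; (−1)^{5·2·6}·(+1)^2·(-1)^5 = -1.
v=2: v_2(a)=-24, v_2(b)=-12; units ≡ 3, 7 (mod 8); ε·ε+αω+βω = 1·1+-24·0+-12·1 ≡ 1  ⇒  (a,b)_2 = -1.
v=5: a=5^0·(≡3), b=5^1·(≡3) mod 5; (3|5)=-1, (3|5)=-1; (−1)^{0·1·2}·(-1)^1·(-1)^0 = -1.
v=∞: -13 < 0 and -665 < 0  ⇒  (a,b)_∞ = -1.
v=7: a=7^8·(≡4), b=7^3·(≡6) mod 7; (4|7)=+1, (6|7)=-1; (−1)^{8·3·3}·(+1)^3·(-1)^8 = +1.
v=11: a=11^-2·(≡4), b=11^0·(≡6) mod 11; (4|11)=+1, (6|11)=-1; (−1)^{-2·0·5}·(+1)^0·(-1)^-2 = +1.
v=17: a=17^2·(≡8), b=17^0·(≡2) mod 17; (8|17)=+1, (2|17)=+1; (−1)^{2·0·8}·(+1)^0·(+1)^2 = +1.
v=3: a=3^4·(≡2), b=3^2·(≡1) mod 3; (2|3)=-1, (1|3)=+1; (−1)^{4·2·1}·(-1)^2·(+1)^4 = +1.
v=19: a=19^0·(≡5), b=19^1·(≡3) mod 19; (5|19)=+1, (3|19)=-1; (−1)^{0·1·9}·(+1)^1·(-1)^0 = +1.
Ram(-13, -665) = {2, 5, 13, ∞}; no ℚ_2-point on the conic.

[2, 5, 13, inf]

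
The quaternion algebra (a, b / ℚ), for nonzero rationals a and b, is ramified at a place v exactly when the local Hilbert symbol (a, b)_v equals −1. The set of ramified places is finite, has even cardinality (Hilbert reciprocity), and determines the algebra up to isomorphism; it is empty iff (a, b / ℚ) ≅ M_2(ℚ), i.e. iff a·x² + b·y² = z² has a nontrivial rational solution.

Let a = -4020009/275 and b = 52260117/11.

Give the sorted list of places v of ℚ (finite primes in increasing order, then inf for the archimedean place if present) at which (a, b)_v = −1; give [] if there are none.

Mod squares: a ≡ -902451, b ≡ 11731863. Check v ∈ {∞, 2, 3, 5, 7, 11, 13, 23, 29, 41}.
v=∞: -902451 < 0 and 11731863 > 0  ⇒  (a,b)_∞ = +1.
v=7: a=7^2·(≡3), b=7^2·(≡5) mod 7; (3|7)=-1, (5|7)=-1; (−1)^{2·2·3}·(-1)^2·(-1)^2 = +1.
v=23: a=23^1·(≡6), b=23^1·(≡5) mod 23; (6|23)=+1, (5|23)=-1; (−1)^{1·1·11}·(+1)^1·(-1)^1 = +1.
v=3: a=3^1·(≡2), b=3^1·(≡1) mod 3; (2|3)=-1, (1|3)=+1; (−1)^{1·1·1}·(-1)^1·(+1)^1 = +1.
v=11: a=11^-1·(≡6), b=11^-1·(≡8) mod 11; (6|11)=-1, (8|11)=-1; (−1)^{-1·-1·5}·(-1)^-1·(-1)^-1 = -1.
v=13: a=13^0·(≡10), b=13^1·(≡10) mod 13; (10|13)=+1, (10|13)=+1; (−1)^{0·1·6}·(+1)^1·(+1)^0 = +1.
v=41: a=41^1·(≡22), b=41^1·(≡25) mod 41; (22|41)=-1, (25|41)=+1; (−1)^{1·1·20}·(-1)^1·(+1)^1 = -1.
v=2: v_2(a)=0, v_2(b)=0; units ≡ 5, 7 (mod 8); ε·ε+αω+βω = 0·1+0·0+0·1 ≡ 0  ⇒  (a,b)_2 = +1.
v=5: a=5^-2·(≡1), b=5^0·(≡2) mod 5; (1|5)=+1, (2|5)=-1; (−1)^{-2·0·2}·(+1)^0·(-1)^-2 = +1.
v=29: a=29^1·(≡2), b=29^1·(≡17) mod 29; (2|29)=-1, (17|29)=-1; (−1)^{1·1·14}·(-1)^1·(-1)^1 = +1.
Ram(-902451, 11731863) = {11, 41}; no ℚ_11-point on the conic.

[11, 41]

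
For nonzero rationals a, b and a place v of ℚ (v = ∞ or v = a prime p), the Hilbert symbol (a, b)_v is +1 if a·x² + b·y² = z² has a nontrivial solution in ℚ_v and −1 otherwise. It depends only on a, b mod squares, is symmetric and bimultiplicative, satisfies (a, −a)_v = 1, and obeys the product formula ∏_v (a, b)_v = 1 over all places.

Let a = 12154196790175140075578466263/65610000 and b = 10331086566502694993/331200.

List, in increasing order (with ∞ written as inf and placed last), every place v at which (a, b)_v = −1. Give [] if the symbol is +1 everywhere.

Mod squares: a ≡ 7052903, b ≡ 58060450591. Check v ∈ {∞, 2, 3, 5, 7, 11, 13, 17, 19, 23, 31, 37, 41, 43}.
v=13: a=13^3·(≡7), b=13^3·(≡12) mod 13; (7|13)=-1, (12|13)=+1; (−1)^{3·3·6}·(-1)^3·(+1)^3 = -1.
v=7: a=7^6·(≡1), b=7^2·(≡5) mod 7; (1|7)=+1, (5|7)=-1; (−1)^{6·2·3}·(+1)^2·(-1)^6 = +1.
v=31: a=31^1·(≡8), b=31^1·(≡3) mod 31; (8|31)=+1, (3|31)=-1; (−1)^{1·1·15}·(+1)^1·(-1)^1 = +1.
v=23: a=23^0·(≡14), b=23^-1·(≡8) mod 23; (14|23)=-1, (8|23)=+1; (−1)^{0·-1·11}·(-1)^-1·(+1)^0 = -1.
v=43: a=43^1·(≡27), b=43^1·(≡33) mod 43; (27|43)=-1, (33|43)=-1; (−1)^{1·1·21}·(-1)^1·(-1)^1 = -1.
v=5: a=5^-4·(≡3), b=5^-2·(≡1) mod 5; (3|5)=-1, (1|5)=+1; (−1)^{-4·-2·2}·(-1)^-2·(+1)^-4 = +1.
v=37: a=37^3·(≡2), b=37^2·(≡30) mod 37; (2|37)=-1, (30|37)=+1; (−1)^{3·2·18}·(-1)^2·(+1)^3 = +1.
v=2: v_2(a)=-4, v_2(b)=-6; units ≡ 7, 7 (mod 8); ε·ε+αω+βω = 1·1+-4·0+-6·0 ≡ 1  ⇒  (a,b)_2 = -1.
v=17: a=17^2·(≡12), b=17^1·(≡4) mod 17; (12|17)=-1, (4|17)=+1; (−1)^{2·1·8}·(-1)^1·(+1)^2 = -1.
v=11: a=11^1·(≡5), b=11^1·(≡8) mod 11; (5|11)=+1, (8|11)=-1; (−1)^{1·1·5}·(+1)^1·(-1)^1 = +1.
v=3: a=3^-8·(≡2), b=3^-2·(≡1) mod 3; (2|3)=-1, (1|3)=+1; (−1)^{-8·-2·1}·(-1)^-2·(+1)^-8 = +1.
v=41: a=41^2·(≡9), b=41^1·(≡39) mod 41; (9|41)=+1, (39|41)=+1; (−1)^{2·1·20}·(+1)^1·(+1)^2 = +1.
v=19: a=19^4·(≡3), b=19^3·(≡18) mod 19; (3|19)=-1, (18|19)=-1; (−1)^{4·3·9}·(-1)^3·(-1)^4 = -1.
v=∞: 7052903 > 0 and 58060450591 > 0  ⇒  (a,b)_∞ = +1.
Ram(7052903, 58060450591) = {2, 13, 17, 19, 23, 43}; no ℚ_2-point on the conic.

[2, 13, 17, 19, 23, 43]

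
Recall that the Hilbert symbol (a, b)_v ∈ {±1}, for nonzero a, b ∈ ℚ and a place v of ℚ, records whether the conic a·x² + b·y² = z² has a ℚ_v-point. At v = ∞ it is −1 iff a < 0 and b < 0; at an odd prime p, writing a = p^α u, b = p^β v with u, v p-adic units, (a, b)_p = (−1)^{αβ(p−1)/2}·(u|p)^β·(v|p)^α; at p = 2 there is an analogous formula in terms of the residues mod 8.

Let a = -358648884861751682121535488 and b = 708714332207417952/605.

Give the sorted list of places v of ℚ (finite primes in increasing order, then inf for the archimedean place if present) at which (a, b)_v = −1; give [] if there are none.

(a, b) ≡ (-21793, 306590) mod (ℚ^×)²; places V = {2, 3, 5, 11, 13, 19, 23, 31, 37, 43, ∞}.
(a,b)_19: α=3, u≡13; β=2, v≡17 (mod 19); (13|19)=-1, (17|19)=+1; sign (−1)^0·-1^2·+1^3 = +1.
(a,b)_2: α=12, β=5; u≡7, v≡7 (mod 8); ε(u)ε(v)=1·1, αω(v)=12·0, βω(u)=5·0; sum ≡ 1  ⇒  -1.
(a,b)_43: α=2, u≡8; β=1, v≡31 (mod 43); (8|43)=-1, (31|43)=+1; sign (−1)^0·-1^1·+1^2 = -1.
(a,b)_13: α=0, u≡7; β=2, v≡6 (mod 13); (7|13)=-1, (6|13)=-1; sign (−1)^0·-1^2·-1^0 = +1.
(a,b)_11: α=0, u≡3; β=-2, v≡4 (mod 11); (3|11)=+1, (4|11)=+1; sign (−1)^0·+1^-2·+1^0 = +1.
(a,b)_31: α=5, u≡19; β=3, v≡9 (mod 31); (19|31)=+1, (9|31)=+1; sign (−1)^1·+1^3·+1^5 = -1.
(a,b)_37: α=3, u≡12; β=2, v≡6 (mod 37); (12|37)=+1, (6|37)=-1; sign (−1)^0·+1^2·-1^3 = -1.
(a,b)_5: α=0, u≡2; β=-1, v≡2 (mod 5); (2|5)=-1, (2|5)=-1; sign (−1)^0·-1^-1·-1^0 = -1.
(a,b)_∞: sgn(-21793)=−, sgn(306590)=+, so +1.
(a,b)_23: α=2, u≡15; β=1, v≡13 (mod 23); (15|23)=-1, (13|23)=+1; sign (−1)^0·-1^1·+1^2 = -1.
(a,b)_3: α=2, u≡2; β=2, v≡2 (mod 3); (2|3)=-1, (2|3)=-1; sign (−1)^0·-1^2·-1^2 = +1.
(-21793, 306590 / ℚ) ramifies at {2, 5, 23, 31, 37, 43}: a division algebra.

[2, 5, 23, 31, 37, 43]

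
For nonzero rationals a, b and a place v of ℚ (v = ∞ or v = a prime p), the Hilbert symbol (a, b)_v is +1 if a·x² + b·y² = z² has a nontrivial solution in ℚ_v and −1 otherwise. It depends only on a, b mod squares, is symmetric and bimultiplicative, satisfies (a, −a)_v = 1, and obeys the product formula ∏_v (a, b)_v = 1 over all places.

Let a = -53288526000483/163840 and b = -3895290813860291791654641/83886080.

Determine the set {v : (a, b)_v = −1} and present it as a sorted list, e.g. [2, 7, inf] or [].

Mod squares: a ≡ -152830, b ≡ -5. Check v ∈ {∞, 2, 3, 5, 17, 29, 31}.
v=29: a=29^1·(≡27), b=29^2·(≡28) mod 29; (27|29)=-1, (28|29)=+1; (−1)^{1·2·14}·(-1)^2·(+1)^1 = +1.
v=3: a=3^20·(≡2), b=3^34·(≡1) mod 3; (2|3)=-1, (1|3)=+1; (−1)^{20·34·1}·(-1)^34·(+1)^20 = +1.
v=31: a=31^1·(≡3), b=31^2·(≡6) mod 31; (3|31)=-1, (6|31)=-1; (−1)^{1·2·15}·(-1)^2·(-1)^1 = -1.
v=2: v_2(a)=-15, v_2(b)=-24; units ≡ 1, 3 (mod 8); ε·ε+αω+βω = 0·1+-15·1+-24·0 ≡ 1  ⇒  (a,b)_2 = -1.
v=∞: -152830 < 0 and -5 < 0  ⇒  (a,b)_∞ = -1.
v=17: a=17^1·(≡7), b=17^2·(≡3) mod 17; (7|17)=-1, (3|17)=-1; (−1)^{1·2·8}·(-1)^2·(-1)^1 = -1.
v=5: a=5^-1·(≡4), b=5^-1·(≡4) mod 5; (4|5)=+1, (4|5)=+1; (−1)^{-1·-1·2}·(+1)^-1·(+1)^-1 = +1.
Ram(-152830, -5) = {2, 17, 31, ∞}; no ℚ_2-point on the conic.

[2, 17, 31, inf]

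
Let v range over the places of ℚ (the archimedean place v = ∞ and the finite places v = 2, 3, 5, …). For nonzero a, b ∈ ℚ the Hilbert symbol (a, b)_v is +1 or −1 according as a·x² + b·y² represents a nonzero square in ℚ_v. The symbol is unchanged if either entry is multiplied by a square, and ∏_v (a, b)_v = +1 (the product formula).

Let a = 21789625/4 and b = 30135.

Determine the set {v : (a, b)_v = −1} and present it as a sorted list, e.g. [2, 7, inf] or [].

[11, 23, 41, 53]

Mod squares: a ≡ 871585, b ≡ 615. Check v ∈ {∞, 2, 3, 5, 7, 11, 13, 23, 41, 53}.
v=23: a=23^1·(≡7), b=23^0·(≡5) mod 23; (7|23)=-1, (5|23)=-1; (−1)^{1·0·11}·(-1)^0·(-1)^1 = -1.
v=53: a=53^1·(≡1), b=53^0·(≡31) mod 53; (1|53)=+1, (31|53)=-1; (−1)^{1·0·26}·(+1)^0·(-1)^1 = -1.
v=2: v_2(a)=-2, v_2(b)=0; units ≡ 1, 7 (mod 8); ε·ε+αω+βω = 0·1+-2·0+0·0 ≡ 0  ⇒  (a,b)_2 = +1.
v=∞: 871585 > 0 and 615 > 0  ⇒  (a,b)_∞ = +1.
v=5: a=5^3·(≡3), b=5^1·(≡2) mod 5; (3|5)=-1, (2|5)=-1; (−1)^{3·1·2}·(-1)^1·(-1)^3 = +1.
v=7: a=7^0·(≡1), b=7^2·(≡6) mod 7; (1|7)=+1, (6|7)=-1; (−1)^{0·2·3}·(+1)^2·(-1)^0 = +1.
v=41: a=41^0·(≡13), b=41^1·(≡38) mod 41; (13|41)=-1, (38|41)=-1; (−1)^{0·1·20}·(-1)^1·(-1)^0 = -1.
v=13: a=13^1·(≡12), b=13^0·(≡1) mod 13; (12|13)=+1, (1|13)=+1; (−1)^{1·0·6}·(+1)^0·(+1)^1 = +1.
v=11: a=11^1·(≡7), b=11^0·(≡6) mod 11; (7|11)=-1, (6|11)=-1; (−1)^{1·0·5}·(-1)^0·(-1)^1 = -1.
v=3: a=3^0·(≡1), b=3^1·(≡1) mod 3; (1|3)=+1, (1|3)=+1; (−1)^{0·1·1}·(+1)^1·(+1)^0 = +1.
Ram(871585, 615) = {11, 23, 41, 53}; no ℚ_11-point on the conic.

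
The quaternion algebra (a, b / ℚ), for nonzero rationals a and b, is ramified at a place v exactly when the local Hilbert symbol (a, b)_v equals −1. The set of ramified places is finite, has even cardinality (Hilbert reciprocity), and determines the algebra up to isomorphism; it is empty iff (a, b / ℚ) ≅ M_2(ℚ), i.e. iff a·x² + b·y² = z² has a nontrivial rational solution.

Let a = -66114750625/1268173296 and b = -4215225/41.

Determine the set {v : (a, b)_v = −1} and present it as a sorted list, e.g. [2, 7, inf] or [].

(a, b) ≡ (-126511, -141081) mod (ℚ^×)²; places V = {2, 3, 5, 7, 11, 13, 23, 31, 37, 41, 53, ∞}.
(a,b)_7: α=3, u≡1; β=2, v≡2 (mod 7); (1|7)=+1, (2|7)=+1; sign (−1)^0·+1^2·+1^3 = +1.
(a,b)_23: α=2, u≡2; β=0, v≡3 (mod 23); (2|23)=+1, (3|23)=+1; sign (−1)^0·+1^0·+1^2 = +1.
(a,b)_5: α=4, u≡4; β=2, v≡1 (mod 5); (4|5)=+1, (1|5)=+1; sign (−1)^0·+1^2·+1^4 = +1.
(a,b)_37: α=0, u≡19; β=1, v≡18 (mod 37); (19|37)=-1, (18|37)=-1; sign (−1)^0·-1^1·-1^0 = -1.
(a,b)_53: α=1, u≡51; β=0, v≡51 (mod 53); (51|53)=-1, (51|53)=-1; sign (−1)^0·-1^0·-1^1 = -1.
(a,b)_∞: sgn(-126511)=−, sgn(-141081)=−, so -1.
(a,b)_11: α=1, u≡5; β=0, v≡1 (mod 11); (5|11)=+1, (1|11)=+1; sign (−1)^0·+1^0·+1^1 = +1.
(a,b)_2: α=-4, β=0; u≡1, v≡7 (mod 8); ε(u)ε(v)=0·1, αω(v)=-4·0, βω(u)=0·0; sum ≡ 0  ⇒  +1.
(a,b)_13: α=-2, u≡11; β=0, v≡6 (mod 13); (11|13)=-1, (6|13)=-1; sign (−1)^0·-1^0·-1^-2 = +1.
(a,b)_3: α=-2, u≡2; β=1, v≡1 (mod 3); (2|3)=-1, (1|3)=+1; sign (−1)^0·-1^1·+1^-2 = -1.
(a,b)_41: α=-2, u≡30; β=-1, v≡26 (mod 41); (30|41)=-1, (26|41)=-1; sign (−1)^0·-1^-1·-1^-2 = -1.
(a,b)_31: α=-1, u≡26; β=1, v≡27 (mod 31); (26|31)=-1, (27|31)=-1; sign (−1)^1·-1^1·-1^-1 = -1.
Ram(-126511, -141081) = {3, 31, 37, 41, 53, ∞}; no ℚ_3-point on the conic.

[3, 31, 37, 41, 53, inf]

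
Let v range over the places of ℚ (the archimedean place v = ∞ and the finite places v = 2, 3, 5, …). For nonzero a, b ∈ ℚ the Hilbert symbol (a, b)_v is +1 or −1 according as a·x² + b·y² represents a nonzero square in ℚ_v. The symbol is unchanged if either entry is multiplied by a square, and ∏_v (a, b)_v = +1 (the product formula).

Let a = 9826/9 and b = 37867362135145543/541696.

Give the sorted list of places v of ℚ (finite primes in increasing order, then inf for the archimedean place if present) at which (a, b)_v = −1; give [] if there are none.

Mod squares: a ≡ 34, b ≡ 44863. Check v ∈ {∞, 2, 3, 7, 11, 13, 17, 23, 29}.
v=7: a=7^0·(≡6), b=7^1·(≡2) mod 7; (6|7)=-1, (2|7)=+1; (−1)^{0·1·3}·(-1)^1·(+1)^0 = -1.
v=3: a=3^-2·(≡1), b=3^0·(≡1) mod 3; (1|3)=+1, (1|3)=+1; (−1)^{-2·0·1}·(+1)^0·(+1)^-2 = +1.
v=2: v_2(a)=1, v_2(b)=-10; units ≡ 1, 7 (mod 8); ε·ε+αω+βω = 0·1+1·0+-10·0 ≡ 0  ⇒  (a,b)_2 = +1.
v=29: a=29^0·(≡22), b=29^1·(≡10) mod 29; (22|29)=+1, (10|29)=-1; (−1)^{0·1·14}·(+1)^1·(-1)^0 = +1.
v=13: a=13^0·(≡7), b=13^1·(≡6) mod 13; (7|13)=-1, (6|13)=-1; (−1)^{0·1·6}·(-1)^1·(-1)^0 = -1.
v=17: a=17^3·(≡4), b=17^9·(≡1) mod 17; (4|17)=+1, (1|17)=+1; (−1)^{3·9·8}·(+1)^9·(+1)^3 = +1.
v=23: a=23^0·(≡21), b=23^-2·(≡2) mod 23; (21|23)=-1, (2|23)=+1; (−1)^{0·-2·11}·(-1)^-2·(+1)^0 = +1.
v=11: a=11^0·(≡4), b=11^2·(≡9) mod 11; (4|11)=+1, (9|11)=+1; (−1)^{0·2·5}·(+1)^2·(+1)^0 = +1.
v=∞: 34 > 0 and 44863 > 0  ⇒  (a,b)_∞ = +1.
Ram(34, 44863) = {7, 13}; no ℚ_7-point on the conic.

[7, 13]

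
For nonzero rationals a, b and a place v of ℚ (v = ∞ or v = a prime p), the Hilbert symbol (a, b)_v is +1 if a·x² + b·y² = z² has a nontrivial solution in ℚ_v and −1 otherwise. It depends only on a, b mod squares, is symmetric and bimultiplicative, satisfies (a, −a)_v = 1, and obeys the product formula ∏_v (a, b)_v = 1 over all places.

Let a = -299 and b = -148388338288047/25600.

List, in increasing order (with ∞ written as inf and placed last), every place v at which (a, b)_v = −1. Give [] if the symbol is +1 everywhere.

[13, 31, 53, inf]

(a, b) ≡ (-299, -113367) mod (ℚ^×)²; places V = {2, 3, 5, 11, 13, 23, 31, 53, ∞}.
(a,b)_53: α=0, u≡19; β=1, v≡32 (mod 53); (19|53)=-1, (32|53)=-1; sign (−1)^0·-1^1·-1^0 = -1.
(a,b)_23: α=1, u≡10; β=3, v≡8 (mod 23); (10|23)=-1, (8|23)=+1; sign (−1)^1·-1^3·+1^1 = +1.
(a,b)_∞: sgn(-299)=−, sgn(-113367)=−, so -1.
(a,b)_13: α=1, u≡3; β=2, v≡2 (mod 13); (3|13)=+1, (2|13)=-1; sign (−1)^0·+1^2·-1^1 = -1.
(a,b)_11: α=0, u≡9; β=4, v≡6 (mod 11); (9|11)=+1, (6|11)=-1; sign (−1)^0·+1^4·-1^0 = +1.
(a,b)_31: α=0, u≡11; β=1, v≡20 (mod 31); (11|31)=-1, (20|31)=+1; sign (−1)^0·-1^1·+1^0 = -1.
(a,b)_2: α=0, β=-10; u≡5, v≡1 (mod 8); ε(u)ε(v)=0·0, αω(v)=0·0, βω(u)=-10·1; sum ≡ 0  ⇒  +1.
(a,b)_3: α=0, u≡1; β=1, v≡2 (mod 3); (1|3)=+1, (2|3)=-1; sign (−1)^0·+1^1·-1^0 = +1.
(a,b)_5: α=0, u≡1; β=-2, v≡2 (mod 5); (1|5)=+1, (2|5)=-1; sign (−1)^0·+1^-2·-1^0 = +1.
|Ram(-299, -113367)| = 4, even; anisotropic at {13, 31, 53, ∞}.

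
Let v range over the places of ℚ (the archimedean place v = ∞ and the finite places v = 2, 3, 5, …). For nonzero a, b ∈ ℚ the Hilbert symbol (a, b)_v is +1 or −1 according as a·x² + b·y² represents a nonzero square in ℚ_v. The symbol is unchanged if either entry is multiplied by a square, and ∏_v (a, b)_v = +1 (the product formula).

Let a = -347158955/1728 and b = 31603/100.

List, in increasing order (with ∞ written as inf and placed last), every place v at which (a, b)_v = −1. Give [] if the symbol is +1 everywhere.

[2, 5, 11, 13]

(a, b) ≡ (-36465, 187) mod (ℚ^×)²; places V = {2, 3, 5, 11, 13, 17, ∞}.
(a,b)_11: α=1, u≡8; β=1, v≡2 (mod 11); (8|11)=-1, (2|11)=-1; sign (−1)^1·-1^1·-1^1 = -1.
(a,b)_2: α=-6, β=-2; u≡7, v≡3 (mod 8); ε(u)ε(v)=1·1, αω(v)=-6·1, βω(u)=-2·0; sum ≡ 1  ⇒  -1.
(a,b)_17: α=1, u≡3; β=1, v≡14 (mod 17); (3|17)=-1, (14|17)=-1; sign (−1)^0·-1^1·-1^1 = +1.
(a,b)_∞: sgn(-36465)=−, sgn(187)=+, so +1.
(a,b)_5: α=1, u≡3; β=-2, v≡2 (mod 5); (3|5)=-1, (2|5)=-1; sign (−1)^0·-1^-2·-1^1 = -1.
(a,b)_13: α=5, u≡12; β=2, v≡2 (mod 13); (12|13)=+1, (2|13)=-1; sign (−1)^0·+1^2·-1^5 = -1.
(a,b)_3: α=-3, u≡1; β=0, v≡1 (mod 3); (1|3)=+1, (1|3)=+1; sign (−1)^0·+1^0·+1^-3 = +1.
(-36465, 187 / ℚ) ramifies at {2, 5, 11, 13}: a division algebra.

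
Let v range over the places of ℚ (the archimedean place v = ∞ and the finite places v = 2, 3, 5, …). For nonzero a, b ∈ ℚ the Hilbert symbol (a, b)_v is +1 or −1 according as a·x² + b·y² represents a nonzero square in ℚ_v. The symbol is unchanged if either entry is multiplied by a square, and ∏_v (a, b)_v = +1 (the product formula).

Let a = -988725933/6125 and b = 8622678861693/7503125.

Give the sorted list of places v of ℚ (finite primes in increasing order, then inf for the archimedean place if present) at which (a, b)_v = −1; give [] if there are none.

Mod squares: a ≡ -65, b ≡ 62985. Check v ∈ {∞, 2, 3, 5, 7, 13, 17, 19}.
v=∞: -65 < 0 and 62985 > 0  ⇒  (a,b)_∞ = +1.
v=17: a=17^2·(≡14), b=17^3·(≡9) mod 17; (14|17)=-1, (9|17)=+1; (−1)^{2·3·8}·(-1)^3·(+1)^2 = -1.
v=5: a=5^-3·(≡3), b=5^-5·(≡3) mod 5; (3|5)=-1, (3|5)=-1; (−1)^{-3·-5·2}·(-1)^-5·(-1)^-3 = +1.
v=13: a=13^1·(≡11), b=13^1·(≡3) mod 13; (11|13)=-1, (3|13)=+1; (−1)^{1·1·6}·(-1)^1·(+1)^1 = -1.
v=2: v_2(a)=0, v_2(b)=0; units ≡ 7, 1 (mod 8); ε·ε+αω+βω = 1·0+0·0+0·0 ≡ 0  ⇒  (a,b)_2 = +1.
v=7: a=7^-2·(≡6), b=7^-4·(≡5) mod 7; (6|7)=-1, (5|7)=-1; (−1)^{-2·-4·3}·(-1)^-4·(-1)^-2 = +1.
v=19: a=19^2·(≡5), b=19^3·(≡11) mod 19; (5|19)=+1, (11|19)=+1; (−1)^{2·3·9}·(+1)^3·(+1)^2 = +1.
v=3: a=3^6·(≡1), b=3^9·(≡1) mod 3; (1|3)=+1, (1|3)=+1; (−1)^{6·9·1}·(+1)^9·(+1)^6 = +1.
Ram(-65, 62985) = {13, 17}; no ℚ_13-point on the conic.

[13, 17]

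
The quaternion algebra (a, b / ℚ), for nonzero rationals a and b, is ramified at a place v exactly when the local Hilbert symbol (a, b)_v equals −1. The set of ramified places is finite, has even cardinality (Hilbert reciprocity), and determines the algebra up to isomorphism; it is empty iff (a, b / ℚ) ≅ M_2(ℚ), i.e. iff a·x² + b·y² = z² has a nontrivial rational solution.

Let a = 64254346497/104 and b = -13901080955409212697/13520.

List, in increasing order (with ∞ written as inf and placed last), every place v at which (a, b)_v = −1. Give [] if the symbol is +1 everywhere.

[2, 5, 11, 17]

Mod squares: a ≡ 442, b ≡ -165. Check v ∈ {∞, 2, 3, 5, 11, 13, 17, 23}.
v=3: a=3^10·(≡1), b=3^17·(≡2) mod 3; (1|3)=+1, (2|3)=-1; (−1)^{10·17·1}·(+1)^17·(-1)^10 = +1.
v=23: a=23^2·(≡22), b=23^4·(≡5) mod 23; (22|23)=-1, (5|23)=-1; (−1)^{2·4·11}·(-1)^4·(-1)^2 = +1.
v=13: a=13^-1·(≡2), b=13^-2·(≡12) mod 13; (2|13)=-1, (12|13)=+1; (−1)^{-1·-2·6}·(-1)^-2·(+1)^-1 = +1.
v=5: a=5^0·(≡3), b=5^-1·(≡2) mod 5; (3|5)=-1, (2|5)=-1; (−1)^{0·-1·2}·(-1)^-1·(-1)^0 = -1.
v=∞: 442 > 0 and -165 < 0  ⇒  (a,b)_∞ = +1.
v=11: a=11^2·(≡10), b=11^3·(≡6) mod 11; (10|11)=-1, (6|11)=-1; (−1)^{2·3·5}·(-1)^3·(-1)^2 = -1.
v=17: a=17^1·(≡16), b=17^2·(≡5) mod 17; (16|17)=+1, (5|17)=-1; (−1)^{1·2·8}·(+1)^2·(-1)^1 = -1.
v=2: v_2(a)=-3, v_2(b)=-4; units ≡ 5, 3 (mod 8); ε·ε+αω+βω = 0·1+-3·1+-4·1 ≡ 1  ⇒  (a,b)_2 = -1.
Ram(442, -165) = {2, 5, 11, 17}; no ℚ_2-point on the conic.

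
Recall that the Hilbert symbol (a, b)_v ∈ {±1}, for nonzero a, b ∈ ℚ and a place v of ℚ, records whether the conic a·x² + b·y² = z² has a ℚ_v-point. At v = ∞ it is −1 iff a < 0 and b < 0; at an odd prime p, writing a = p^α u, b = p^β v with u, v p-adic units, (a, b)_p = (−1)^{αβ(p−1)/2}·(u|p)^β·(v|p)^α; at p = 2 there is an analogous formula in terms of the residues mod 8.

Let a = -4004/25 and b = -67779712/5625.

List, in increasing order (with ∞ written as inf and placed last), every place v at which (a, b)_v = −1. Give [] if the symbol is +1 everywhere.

[2, 7, 13, inf]

(a, b) ≡ (-1001, -2002) mod (ℚ^×)²; places V = {2, 3, 5, 7, 11, 13, 23, ∞}.
(a,b)_5: α=-2, u≡1; β=-4, v≡2 (mod 5); (1|5)=+1, (2|5)=-1; sign (−1)^0·+1^-4·-1^-2 = +1.
(a,b)_∞: sgn(-1001)=−, sgn(-2002)=−, so -1.
(a,b)_13: α=1, u≡9; β=1, v≡11 (mod 13); (9|13)=+1, (11|13)=-1; sign (−1)^0·+1^1·-1^1 = -1.
(a,b)_3: α=0, u≡1; β=-2, v≡2 (mod 3); (1|3)=+1, (2|3)=-1; sign (−1)^0·+1^-2·-1^0 = +1.
(a,b)_23: α=0, u≡22; β=2, v≡11 (mod 23); (22|23)=-1, (11|23)=-1; sign (−1)^0·-1^2·-1^0 = +1.
(a,b)_2: α=2, β=7; u≡7, v≡7 (mod 8); ε(u)ε(v)=1·1, αω(v)=2·0, βω(u)=7·0; sum ≡ 1  ⇒  -1.
(a,b)_7: α=1, u≡4; β=1, v≡1 (mod 7); (4|7)=+1, (1|7)=+1; sign (−1)^1·+1^1·+1^1 = -1.
(a,b)_11: α=1, u≡7; β=1, v≡3 (mod 11); (7|11)=-1, (3|11)=+1; sign (−1)^1·-1^1·+1^1 = +1.
|Ram(-1001, -2002)| = 4, even; anisotropic at {2, 7, 13, ∞}.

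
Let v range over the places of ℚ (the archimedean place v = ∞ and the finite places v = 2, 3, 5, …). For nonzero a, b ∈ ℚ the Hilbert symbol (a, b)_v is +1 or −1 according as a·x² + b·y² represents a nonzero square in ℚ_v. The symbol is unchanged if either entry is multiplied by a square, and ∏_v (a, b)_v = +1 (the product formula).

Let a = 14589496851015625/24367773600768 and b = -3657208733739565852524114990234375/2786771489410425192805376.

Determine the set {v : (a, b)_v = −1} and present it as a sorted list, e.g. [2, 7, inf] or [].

Mod squares: a ≡ 1155, b ≡ -51051. Check v ∈ {∞, 2, 3, 5, 7, 11, 13, 17, 31, 37, 41}.
v=17: a=17^-2·(≡9), b=17^-3·(≡5) mod 17; (9|17)=+1, (5|17)=-1; (−1)^{-2·-3·8}·(+1)^-3·(-1)^-2 = +1.
v=11: a=11^7·(≡7), b=11^13·(≡1) mod 11; (7|11)=-1, (1|11)=+1; (−1)^{7·13·5}·(-1)^13·(+1)^7 = +1.
v=∞: 1155 > 0 and -51051 < 0  ⇒  (a,b)_∞ = +1.
v=13: a=13^-4·(≡6), b=13^-5·(≡9) mod 13; (6|13)=-1, (9|13)=+1; (−1)^{-4·-5·6}·(-1)^-5·(+1)^-4 = -1.
v=5: a=5^7·(≡1), b=5^14·(≡4) mod 5; (1|5)=+1, (4|5)=+1; (−1)^{7·14·2}·(+1)^14·(+1)^7 = +1.
v=41: a=41^0·(≡15), b=41^-2·(≡3) mod 41; (15|41)=-1, (3|41)=-1; (−1)^{0·-2·20}·(-1)^-2·(-1)^0 = +1.
v=7: a=7^1·(≡1), b=7^3·(≡2) mod 7; (1|7)=+1, (2|7)=+1; (−1)^{1·3·3}·(+1)^3·(+1)^1 = -1.
v=3: a=3^-1·(≡1), b=3^3·(≡2) mod 3; (1|3)=+1, (2|3)=-1; (−1)^{-1·3·1}·(+1)^3·(-1)^-1 = +1.
v=31: a=31^-2·(≡5), b=31^-6·(≡22) mod 31; (5|31)=+1, (22|31)=-1; (−1)^{-2·-6·15}·(+1)^-6·(-1)^-2 = +1.
v=37: a=37^2·(≡8), b=37^4·(≡16) mod 37; (8|37)=-1, (16|37)=+1; (−1)^{2·4·18}·(-1)^4·(+1)^2 = +1.
v=2: v_2(a)=-10, v_2(b)=-10; units ≡ 3, 5 (mod 8); ε·ε+αω+βω = 1·0+-10·1+-10·1 ≡ 0  ⇒  (a,b)_2 = +1.
|Ram(1155, -51051)| = 2, even; anisotropic at {7, 13}.

[7, 13]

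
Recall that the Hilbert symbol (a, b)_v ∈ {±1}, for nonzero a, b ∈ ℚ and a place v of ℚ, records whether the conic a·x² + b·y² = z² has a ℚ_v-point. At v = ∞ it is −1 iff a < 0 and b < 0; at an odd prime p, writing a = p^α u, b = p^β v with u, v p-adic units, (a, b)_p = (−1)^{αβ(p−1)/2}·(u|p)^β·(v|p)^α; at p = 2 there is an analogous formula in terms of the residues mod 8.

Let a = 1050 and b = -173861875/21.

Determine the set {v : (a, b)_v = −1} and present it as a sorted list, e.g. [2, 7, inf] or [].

[3, 7]

Mod squares: a ≡ 42, b ≡ -399. Check v ∈ {∞, 2, 3, 5, 7, 11, 19}.
v=3: a=3^1·(≡2), b=3^-1·(≡2) mod 3; (2|3)=-1, (2|3)=-1; (−1)^{1·-1·1}·(-1)^-1·(-1)^1 = -1.
v=∞: 42 > 0 and -399 < 0  ⇒  (a,b)_∞ = +1.
v=19: a=19^0·(≡5), b=19^1·(≡11) mod 19; (5|19)=+1, (11|19)=+1; (−1)^{0·1·9}·(+1)^1·(+1)^0 = +1.
v=2: v_2(a)=1, v_2(b)=0; units ≡ 5, 1 (mod 8); ε·ε+αω+βω = 0·0+1·0+0·1 ≡ 0  ⇒  (a,b)_2 = +1.
v=7: a=7^1·(≡3), b=7^-1·(≡3) mod 7; (3|7)=-1, (3|7)=-1; (−1)^{1·-1·3}·(-1)^-1·(-1)^1 = -1.
v=5: a=5^2·(≡2), b=5^4·(≡1) mod 5; (2|5)=-1, (1|5)=+1; (−1)^{2·4·2}·(-1)^4·(+1)^2 = +1.
v=11: a=11^0·(≡5), b=11^4·(≡6) mod 11; (5|11)=+1, (6|11)=-1; (−1)^{0·4·5}·(+1)^4·(-1)^0 = +1.
(42, -399 / ℚ) ramifies at {3, 7}: a division algebra.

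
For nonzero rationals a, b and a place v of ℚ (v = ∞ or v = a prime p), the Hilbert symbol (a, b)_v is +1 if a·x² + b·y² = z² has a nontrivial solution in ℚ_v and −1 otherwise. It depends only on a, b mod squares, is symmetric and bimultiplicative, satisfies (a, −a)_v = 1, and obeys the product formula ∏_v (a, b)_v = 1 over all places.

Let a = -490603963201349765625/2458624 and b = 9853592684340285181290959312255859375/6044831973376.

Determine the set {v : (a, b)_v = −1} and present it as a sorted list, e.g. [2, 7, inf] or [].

(a, b) ≡ (-556985, 79143) mod (ℚ^×)²; places V = {2, 3, 5, 7, 11, 13, 19, 23, 31, 37, 41, ∞}.
(a,b)_∞: sgn(-556985)=−, sgn(79143)=+, so +1.
(a,b)_31: α=2, u≡11; β=3, v≡22 (mod 31); (11|31)=-1, (22|31)=-1; sign (−1)^0·-1^3·-1^2 = -1.
(a,b)_41: α=1, u≡24; β=2, v≡28 (mod 41); (24|41)=-1, (28|41)=-1; sign (−1)^0·-1^2·-1^1 = -1.
(a,b)_7: α=-4, u≡5; β=-8, v≡4 (mod 7); (5|7)=-1, (4|7)=+1; sign (−1)^0·-1^-8·+1^-4 = +1.
(a,b)_37: α=2, u≡35; β=3, v≡25 (mod 37); (35|37)=-1, (25|37)=+1; sign (−1)^0·-1^3·+1^2 = -1.
(a,b)_13: α=1, u≡1; β=2, v≡3 (mod 13); (1|13)=+1, (3|13)=+1; sign (−1)^0·+1^2·+1^1 = +1.
(a,b)_23: α=2, u≡2; β=3, v≡5 (mod 23); (2|23)=+1, (5|23)=-1; sign (−1)^0·+1^3·-1^2 = +1.
(a,b)_2: α=-10, β=-20; u≡7, v≡7 (mod 8); ε(u)ε(v)=1·1, αω(v)=-10·0, βω(u)=-20·0; sum ≡ 1  ⇒  -1.
(a,b)_19: α=1, u≡13; β=2, v≡18 (mod 19); (13|19)=-1, (18|19)=-1; sign (−1)^0·-1^2·-1^1 = -1.
(a,b)_11: α=1, u≡1; β=2, v≡3 (mod 11); (1|11)=+1, (3|11)=+1; sign (−1)^0·+1^2·+1^1 = +1.
(a,b)_5: α=7, u≡2; β=12, v≡3 (mod 5); (2|5)=-1, (3|5)=-1; sign (−1)^0·-1^12·-1^7 = -1.
(a,b)_3: α=4, u≡1; β=11, v≡2 (mod 3); (1|3)=+1, (2|3)=-1; sign (−1)^0·+1^11·-1^4 = +1.
|Ram(-556985, 79143)| = 6, even; anisotropic at {2, 5, 19, 31, 37, 41}.

[2, 5, 19, 31, 37, 41]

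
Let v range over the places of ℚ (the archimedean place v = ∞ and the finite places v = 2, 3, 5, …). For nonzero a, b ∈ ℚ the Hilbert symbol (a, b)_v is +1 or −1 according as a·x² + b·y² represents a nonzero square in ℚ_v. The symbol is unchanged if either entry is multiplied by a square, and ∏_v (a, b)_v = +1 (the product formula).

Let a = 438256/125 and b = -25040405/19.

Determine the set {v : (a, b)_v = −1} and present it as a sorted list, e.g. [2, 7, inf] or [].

(a, b) ≡ (2795, -1646255) mod (ℚ^×)²; places V = {2, 5, 7, 13, 17, 19, 31, 43, ∞}.
(a,b)_5: α=-3, u≡1; β=1, v≡1 (mod 5); (1|5)=+1, (1|5)=+1; sign (−1)^0·+1^1·+1^-3 = +1.
(a,b)_17: α=0, u≡5; β=2, v≡2 (mod 17); (5|17)=-1, (2|17)=+1; sign (−1)^0·-1^2·+1^0 = +1.
(a,b)_7: α=2, u≡2; β=0, v≡6 (mod 7); (2|7)=+1, (6|7)=-1; sign (−1)^0·+1^0·-1^2 = +1.
(a,b)_43: α=1, u≡32; β=1, v≡3 (mod 43); (32|43)=-1, (3|43)=-1; sign (−1)^1·-1^1·-1^1 = -1.
(a,b)_19: α=0, u≡14; β=-1, v≡18 (mod 19); (14|19)=-1, (18|19)=-1; sign (−1)^0·-1^-1·-1^0 = -1.
(a,b)_13: α=1, u≡2; β=1, v≡2 (mod 13); (2|13)=-1, (2|13)=-1; sign (−1)^0·-1^1·-1^1 = +1.
(a,b)_∞: sgn(2795)=+, sgn(-1646255)=−, so +1.
(a,b)_2: α=4, β=0; u≡3, v≡1 (mod 8); ε(u)ε(v)=1·0, αω(v)=4·0, βω(u)=0·1; sum ≡ 0  ⇒  +1.
(a,b)_31: α=0, u≡9; β=1, v≡30 (mod 31); (9|31)=+1, (30|31)=-1; sign (−1)^0·+1^1·-1^0 = +1.
Ram(2795, -1646255) = {19, 43}; no ℚ_19-point on the conic.

[19, 43]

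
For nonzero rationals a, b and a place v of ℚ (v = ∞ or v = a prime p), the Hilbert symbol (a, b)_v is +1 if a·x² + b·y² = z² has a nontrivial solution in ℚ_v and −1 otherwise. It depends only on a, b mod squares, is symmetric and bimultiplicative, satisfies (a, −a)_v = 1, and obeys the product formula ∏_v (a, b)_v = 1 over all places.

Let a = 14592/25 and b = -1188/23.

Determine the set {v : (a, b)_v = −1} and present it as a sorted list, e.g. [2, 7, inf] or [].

(a, b) ≡ (57, -759) mod (ℚ^×)²; places V = {2, 3, 5, 11, 19, 23, ∞}.
(a,b)_19: α=1, u≡14; β=0, v≡7 (mod 19); (14|19)=-1, (7|19)=+1; sign (−1)^0·-1^0·+1^1 = +1.
(a,b)_11: α=0, u≡2; β=1, v≡2 (mod 11); (2|11)=-1, (2|11)=-1; sign (−1)^0·-1^1·-1^0 = -1.
(a,b)_23: α=0, u≡5; β=-1, v≡8 (mod 23); (5|23)=-1, (8|23)=+1; sign (−1)^0·-1^-1·+1^0 = -1.
(a,b)_5: α=-2, u≡2; β=0, v≡4 (mod 5); (2|5)=-1, (4|5)=+1; sign (−1)^0·-1^0·+1^-2 = +1.
(a,b)_2: α=8, β=2; u≡1, v≡1 (mod 8); ε(u)ε(v)=0·0, αω(v)=8·0, βω(u)=2·0; sum ≡ 0  ⇒  +1.
(a,b)_∞: sgn(57)=+, sgn(-759)=−, so +1.
(a,b)_3: α=1, u≡1; β=3, v≡2 (mod 3); (1|3)=+1, (2|3)=-1; sign (−1)^1·+1^3·-1^1 = +1.
(57, -759 / ℚ) ramifies at {11, 23}: a division algebra.

[11, 23]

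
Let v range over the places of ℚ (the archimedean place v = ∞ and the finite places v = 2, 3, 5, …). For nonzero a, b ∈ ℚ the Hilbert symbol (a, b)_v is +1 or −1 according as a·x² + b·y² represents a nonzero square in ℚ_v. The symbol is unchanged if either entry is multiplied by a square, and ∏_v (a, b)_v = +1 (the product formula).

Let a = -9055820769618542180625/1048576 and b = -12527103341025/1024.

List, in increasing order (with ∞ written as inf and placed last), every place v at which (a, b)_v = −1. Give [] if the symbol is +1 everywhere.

[2, 7, 17, 19, 31, inf]

(a, b) ≡ (-17329, -1136245201) mod (ℚ^×)²; places V = {2, 3, 5, 7, 13, 17, 19, 29, 31, 43, ∞}.
(a,b)_13: α=1, u≡6; β=1, v≡6 (mod 13); (6|13)=-1, (6|13)=-1; sign (−1)^0·-1^1·-1^1 = +1.
(a,b)_7: α=6, u≡6; β=3, v≡5 (mod 7); (6|7)=-1, (5|7)=-1; sign (−1)^0·-1^3·-1^6 = -1.
(a,b)_19: α=2, u≡12; β=1, v≡11 (mod 19); (12|19)=-1, (11|19)=+1; sign (−1)^0·-1^1·+1^2 = -1.
(a,b)_29: α=2, u≡28; β=1, v≡25 (mod 29); (28|29)=+1, (25|29)=+1; sign (−1)^0·+1^1·+1^2 = +1.
(a,b)_∞: sgn(-17329)=−, sgn(-1136245201)=−, so -1.
(a,b)_43: α=1, u≡22; β=1, v≡11 (mod 43); (22|43)=-1, (11|43)=+1; sign (−1)^1·-1^1·+1^1 = +1.
(a,b)_5: α=4, u≡1; β=2, v≡1 (mod 5); (1|5)=+1, (1|5)=+1; sign (−1)^0·+1^2·+1^4 = +1.
(a,b)_2: α=-20, β=-10; u≡7, v≡7 (mod 8); ε(u)ε(v)=1·1, αω(v)=-20·0, βω(u)=-10·0; sum ≡ 1  ⇒  -1.
(a,b)_3: α=4, u≡2; β=2, v≡2 (mod 3); (2|3)=-1, (2|3)=-1; sign (−1)^0·-1^2·-1^4 = +1.
(a,b)_17: α=2, u≡6; β=1, v≡10 (mod 17); (6|17)=-1, (10|17)=-1; sign (−1)^0·-1^1·-1^2 = -1.
(a,b)_31: α=1, u≡17; β=1, v≡13 (mod 31); (17|31)=-1, (13|31)=-1; sign (−1)^1·-1^1·-1^1 = -1.
|Ram(-17329, -1136245201)| = 6, even; anisotropic at {2, 7, 17, 19, 31, ∞}.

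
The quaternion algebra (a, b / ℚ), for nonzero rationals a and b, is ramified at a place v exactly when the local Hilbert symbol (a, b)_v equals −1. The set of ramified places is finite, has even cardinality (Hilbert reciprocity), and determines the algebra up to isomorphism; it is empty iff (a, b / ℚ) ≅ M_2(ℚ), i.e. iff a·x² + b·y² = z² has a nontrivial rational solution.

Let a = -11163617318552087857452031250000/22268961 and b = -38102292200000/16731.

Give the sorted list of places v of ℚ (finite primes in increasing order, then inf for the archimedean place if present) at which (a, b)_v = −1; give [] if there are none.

Mod squares: a ≡ -5453, b ≡ -213839395. Check v ∈ {∞, 2, 3, 5, 7, 11, 13, 19, 23, 31, 41}.
v=2: v_2(a)=4, v_2(b)=6; units ≡ 3, 5 (mod 8); ε·ε+αω+βω = 1·0+4·1+6·1 ≡ 0  ⇒  (a,b)_2 = +1.
v=31: a=31^2·(≡23), b=31^1·(≡13) mod 31; (23|31)=-1, (13|31)=-1; (−1)^{2·1·15}·(-1)^1·(-1)^2 = -1.
v=7: a=7^7·(≡5), b=7^3·(≡6) mod 7; (5|7)=-1, (6|7)=-1; (−1)^{7·3·3}·(-1)^3·(-1)^7 = -1.
v=23: a=23^2·(≡21), b=23^1·(≡20) mod 23; (21|23)=-1, (20|23)=-1; (−1)^{2·1·11}·(-1)^1·(-1)^2 = -1.
v=5: a=5^10·(≡2), b=5^5·(≡1) mod 5; (2|5)=-1, (1|5)=+1; (−1)^{10·5·2}·(-1)^5·(+1)^10 = -1.
v=13: a=13^-2·(≡8), b=13^-2·(≡3) mod 13; (8|13)=-1, (3|13)=+1; (−1)^{-2·-2·6}·(-1)^-2·(+1)^-2 = +1.
v=41: a=41^3·(≡39), b=41^1·(≡35) mod 41; (39|41)=+1, (35|41)=-1; (−1)^{3·1·20}·(+1)^1·(-1)^3 = -1.
v=11: a=11^-4·(≡9), b=11^-1·(≡9) mod 11; (9|11)=+1, (9|11)=+1; (−1)^{-4·-1·5}·(+1)^-1·(+1)^-4 = +1.
v=19: a=19^5·(≡7), b=19^1·(≡13) mod 19; (7|19)=+1, (13|19)=-1; (−1)^{5·1·9}·(+1)^1·(-1)^5 = +1.
v=3: a=3^-2·(≡1), b=3^-2·(≡2) mod 3; (1|3)=+1, (2|3)=-1; (−1)^{-2·-2·1}·(+1)^-2·(-1)^-2 = +1.
v=∞: -5453 < 0 and -213839395 < 0  ⇒  (a,b)_∞ = -1.
Ram(-5453, -213839395) = {5, 7, 23, 31, 41, ∞}; no ℚ_5-point on the conic.

[5, 7, 23, 31, 41, inf]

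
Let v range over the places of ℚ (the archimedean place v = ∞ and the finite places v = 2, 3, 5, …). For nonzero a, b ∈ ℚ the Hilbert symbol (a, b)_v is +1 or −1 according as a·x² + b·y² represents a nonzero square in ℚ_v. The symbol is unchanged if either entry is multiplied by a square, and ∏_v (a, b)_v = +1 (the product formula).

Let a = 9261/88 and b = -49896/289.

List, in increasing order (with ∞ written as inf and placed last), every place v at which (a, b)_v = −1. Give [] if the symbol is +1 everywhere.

[3, 7]

Mod squares: a ≡ 462, b ≡ -154. Check v ∈ {∞, 2, 3, 7, 11, 17}.
v=3: a=3^3·(≡1), b=3^4·(≡2) mod 3; (1|3)=+1, (2|3)=-1; (−1)^{3·4·1}·(+1)^4·(-1)^3 = -1.
v=7: a=7^3·(≡5), b=7^1·(≡6) mod 7; (5|7)=-1, (6|7)=-1; (−1)^{3·1·3}·(-1)^1·(-1)^3 = -1.
v=2: v_2(a)=-3, v_2(b)=3; units ≡ 7, 3 (mod 8); ε·ε+αω+βω = 1·1+-3·1+3·0 ≡ 0  ⇒  (a,b)_2 = +1.
v=17: a=17^0·(≡10), b=17^-2·(≡16) mod 17; (10|17)=-1, (16|17)=+1; (−1)^{0·-2·8}·(-1)^-2·(+1)^0 = +1.
v=∞: 462 > 0 and -154 < 0  ⇒  (a,b)_∞ = +1.
v=11: a=11^-1·(≡4), b=11^1·(≡6) mod 11; (4|11)=+1, (6|11)=-1; (−1)^{-1·1·5}·(+1)^1·(-1)^-1 = +1.
Ram(462, -154) = {3, 7}; no ℚ_3-point on the conic.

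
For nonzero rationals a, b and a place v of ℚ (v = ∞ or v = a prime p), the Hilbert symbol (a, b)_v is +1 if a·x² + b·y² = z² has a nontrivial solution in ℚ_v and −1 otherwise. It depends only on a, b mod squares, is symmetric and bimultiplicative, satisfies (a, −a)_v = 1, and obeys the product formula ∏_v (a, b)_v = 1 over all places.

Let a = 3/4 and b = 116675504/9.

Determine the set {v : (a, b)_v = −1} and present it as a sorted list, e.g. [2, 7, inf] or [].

Mod squares: a ≡ 3, b ≡ 7292219. Check v ∈ {∞, 2, 3, 11, 19, 23, 37, 41}.
v=3: a=3^1·(≡1), b=3^-2·(≡2) mod 3; (1|3)=+1, (2|3)=-1; (−1)^{1·-2·1}·(+1)^-2·(-1)^1 = -1.
v=∞: 3 > 0 and 7292219 > 0  ⇒  (a,b)_∞ = +1.
v=23: a=23^0·(≡18), b=23^1·(≡22) mod 23; (18|23)=+1, (22|23)=-1; (−1)^{0·1·11}·(+1)^1·(-1)^0 = +1.
v=2: v_2(a)=-2, v_2(b)=4; units ≡ 3, 3 (mod 8); ε·ε+αω+βω = 1·1+-2·1+4·1 ≡ 1  ⇒  (a,b)_2 = -1.
v=41: a=41^0·(≡11), b=41^1·(≡20) mod 41; (11|41)=-1, (20|41)=+1; (−1)^{0·1·20}·(-1)^1·(+1)^0 = -1.
v=11: a=11^0·(≡9), b=11^1·(≡9) mod 11; (9|11)=+1, (9|11)=+1; (−1)^{0·1·5}·(+1)^1·(+1)^0 = +1.
v=37: a=37^0·(≡10), b=37^1·(≡28) mod 37; (10|37)=+1, (28|37)=+1; (−1)^{0·1·18}·(+1)^1·(+1)^0 = +1.
v=19: a=19^0·(≡15), b=19^1·(≡6) mod 19; (15|19)=-1, (6|19)=+1; (−1)^{0·1·9}·(-1)^1·(+1)^0 = -1.
Ram(3, 7292219) = {2, 3, 19, 41}; no ℚ_2-point on the conic.

[2, 3, 19, 41]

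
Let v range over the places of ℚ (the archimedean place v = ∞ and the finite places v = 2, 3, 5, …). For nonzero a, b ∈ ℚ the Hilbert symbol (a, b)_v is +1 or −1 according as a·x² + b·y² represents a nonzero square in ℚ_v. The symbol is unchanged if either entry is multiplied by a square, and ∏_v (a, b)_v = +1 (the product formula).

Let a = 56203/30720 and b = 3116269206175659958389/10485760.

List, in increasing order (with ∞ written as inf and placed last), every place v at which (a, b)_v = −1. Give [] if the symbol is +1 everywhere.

[2, 3, 7, 31, 37, 41]

(a, b) ≡ (34410, 147067410) mod (ℚ^×)²; places V = {2, 3, 5, 7, 19, 29, 31, 37, 41, ∞}.
(a,b)_29: α=0, u≡13; β=1, v≡17 (mod 29); (13|29)=+1, (17|29)=-1; sign (−1)^0·+1^1·-1^0 = +1.
(a,b)_37: α=1, u≡15; β=4, v≡8 (mod 37); (15|37)=-1, (8|37)=-1; sign (−1)^0·-1^4·-1^1 = -1.
(a,b)_3: α=-1, u≡1; β=1, v≡1 (mod 3); (1|3)=+1, (1|3)=+1; sign (−1)^1·+1^1·+1^-1 = -1.
(a,b)_41: α=0, u≡3; β=1, v≡31 (mod 41); (3|41)=-1, (31|41)=+1; sign (−1)^0·-1^1·+1^0 = -1.
(a,b)_7: α=2, u≡5; β=7, v≡6 (mod 7); (5|7)=-1, (6|7)=-1; sign (−1)^0·-1^7·-1^2 = -1.
(a,b)_2: α=-11, β=-21; u≡5, v≡1 (mod 8); ε(u)ε(v)=0·0, αω(v)=-11·0, βω(u)=-21·1; sum ≡ 1  ⇒  -1.
(a,b)_∞: sgn(34410)=+, sgn(147067410)=+, so +1.
(a,b)_19: α=0, u≡6; β=1, v≡8 (mod 19); (6|19)=+1, (8|19)=-1; sign (−1)^0·+1^1·-1^0 = +1.
(a,b)_31: α=1, u≡16; β=3, v≡25 (mod 31); (16|31)=+1, (25|31)=+1; sign (−1)^1·+1^3·+1^1 = -1.
(a,b)_5: α=-1, u≡2; β=-1, v≡2 (mod 5); (2|5)=-1, (2|5)=-1; sign (−1)^0·-1^-1·-1^-1 = +1.
|Ram(34410, 147067410)| = 6, even; anisotropic at {2, 3, 7, 31, 37, 41}.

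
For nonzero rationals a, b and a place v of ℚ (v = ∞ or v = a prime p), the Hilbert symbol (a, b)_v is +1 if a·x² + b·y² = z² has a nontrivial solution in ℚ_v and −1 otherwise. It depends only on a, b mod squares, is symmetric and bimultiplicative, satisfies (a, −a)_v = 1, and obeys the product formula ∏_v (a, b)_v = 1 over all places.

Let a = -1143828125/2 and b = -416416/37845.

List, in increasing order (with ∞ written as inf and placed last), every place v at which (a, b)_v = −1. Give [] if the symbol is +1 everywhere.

[5, inf]

Mod squares: a ≡ -10, b ≡ -770. Check v ∈ {∞, 2, 3, 5, 7, 11, 13, 29}.
v=7: a=7^0·(≡4), b=7^1·(≡4) mod 7; (4|7)=+1, (4|7)=+1; (−1)^{0·1·3}·(+1)^1·(+1)^0 = +1.
v=∞: -10 < 0 and -770 < 0  ⇒  (a,b)_∞ = -1.
v=13: a=13^0·(≡1), b=13^2·(≡3) mod 13; (1|13)=+1, (3|13)=+1; (−1)^{0·2·6}·(+1)^2·(+1)^0 = +1.
v=5: a=5^7·(≡2), b=5^-1·(≡1) mod 5; (2|5)=-1, (1|5)=+1; (−1)^{7·-1·2}·(-1)^-1·(+1)^7 = -1.
v=11: a=11^4·(≡4), b=11^1·(≡10) mod 11; (4|11)=+1, (10|11)=-1; (−1)^{4·1·5}·(+1)^1·(-1)^4 = +1.
v=2: v_2(a)=-1, v_2(b)=5; units ≡ 3, 7 (mod 8); ε·ε+αω+βω = 1·1+-1·0+5·1 ≡ 0  ⇒  (a,b)_2 = +1.
v=29: a=29^0·(≡27), b=29^-2·(≡16) mod 29; (27|29)=-1, (16|29)=+1; (−1)^{0·-2·14}·(-1)^-2·(+1)^0 = +1.
v=3: a=3^0·(≡2), b=3^-2·(≡1) mod 3; (2|3)=-1, (1|3)=+1; (−1)^{0·-2·1}·(-1)^-2·(+1)^0 = +1.
|Ram(-10, -770)| = 2, even; anisotropic at {5, ∞}.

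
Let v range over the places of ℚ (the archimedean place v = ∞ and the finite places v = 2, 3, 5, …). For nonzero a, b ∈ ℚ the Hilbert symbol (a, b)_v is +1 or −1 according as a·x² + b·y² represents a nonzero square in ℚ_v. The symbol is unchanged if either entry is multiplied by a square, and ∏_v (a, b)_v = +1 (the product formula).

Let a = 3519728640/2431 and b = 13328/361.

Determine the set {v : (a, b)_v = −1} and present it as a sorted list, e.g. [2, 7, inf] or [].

Mod squares: a ≡ 11462165, b ≡ 17. Check v ∈ {∞, 2, 3, 5, 7, 11, 13, 17, 19, 23, 41}.
v=23: a=23^1·(≡22), b=23^0·(≡5) mod 23; (22|23)=-1, (5|23)=-1; (−1)^{1·0·11}·(-1)^0·(-1)^1 = -1.
v=11: a=11^-1·(≡10), b=11^0·(≡2) mod 11; (10|11)=-1, (2|11)=-1; (−1)^{-1·0·5}·(-1)^0·(-1)^-1 = -1.
v=∞: 11462165 > 0 and 17 > 0  ⇒  (a,b)_∞ = +1.
v=13: a=13^-1·(≡5), b=13^0·(≡12) mod 13; (5|13)=-1, (12|13)=+1; (−1)^{-1·0·6}·(-1)^0·(+1)^-1 = +1.
v=5: a=5^1·(≡3), b=5^0·(≡3) mod 5; (3|5)=-1, (3|5)=-1; (−1)^{1·0·2}·(-1)^0·(-1)^1 = -1.
v=2: v_2(a)=10, v_2(b)=4; units ≡ 5, 1 (mod 8); ε·ε+αω+βω = 0·0+10·0+4·1 ≡ 0  ⇒  (a,b)_2 = +1.
v=7: a=7^0·(≡4), b=7^2·(≡5) mod 7; (4|7)=+1, (5|7)=-1; (−1)^{0·2·3}·(+1)^2·(-1)^0 = +1.
v=17: a=17^-1·(≡15), b=17^1·(≡9) mod 17; (15|17)=+1, (9|17)=+1; (−1)^{-1·1·8}·(+1)^1·(+1)^-1 = +1.
v=41: a=41^1·(≡35), b=41^0·(≡15) mod 41; (35|41)=-1, (15|41)=-1; (−1)^{1·0·20}·(-1)^0·(-1)^1 = -1.
v=19: a=19^0·(≡4), b=19^-2·(≡9) mod 19; (4|19)=+1, (9|19)=+1; (−1)^{0·-2·9}·(+1)^-2·(+1)^0 = +1.
v=3: a=3^6·(≡2), b=3^0·(≡2) mod 3; (2|3)=-1, (2|3)=-1; (−1)^{6·0·1}·(-1)^0·(-1)^6 = +1.
Ram(11462165, 17) = {5, 11, 23, 41}; no ℚ_5-point on the conic.

[5, 11, 23, 41]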